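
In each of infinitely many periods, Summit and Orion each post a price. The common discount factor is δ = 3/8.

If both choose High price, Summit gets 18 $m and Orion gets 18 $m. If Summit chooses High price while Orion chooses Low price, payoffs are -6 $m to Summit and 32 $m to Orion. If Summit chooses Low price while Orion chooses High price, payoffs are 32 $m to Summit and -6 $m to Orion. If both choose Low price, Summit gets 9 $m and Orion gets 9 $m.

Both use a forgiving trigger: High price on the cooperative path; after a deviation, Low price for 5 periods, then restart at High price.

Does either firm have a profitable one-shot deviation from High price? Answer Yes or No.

IC: δ+…+δ^5 ≥ (32−18)/(18−9) = 14/9.
At δ = 3/8: partial sum = 0.5956 < 1.5556. Cooperation not sustainable.

Yes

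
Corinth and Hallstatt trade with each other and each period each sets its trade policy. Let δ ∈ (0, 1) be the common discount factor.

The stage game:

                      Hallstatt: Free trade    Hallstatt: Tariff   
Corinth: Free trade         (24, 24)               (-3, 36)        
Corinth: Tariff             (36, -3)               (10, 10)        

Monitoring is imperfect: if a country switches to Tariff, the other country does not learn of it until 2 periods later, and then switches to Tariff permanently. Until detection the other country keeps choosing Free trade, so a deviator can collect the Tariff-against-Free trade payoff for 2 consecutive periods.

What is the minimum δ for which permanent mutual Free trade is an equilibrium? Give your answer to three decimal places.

Deviating for the 2 undetected periods gains 36−24 = 12 per period over cooperation, then loses 24−10 = 14 per period forever once punishment starts.
Gain: 12(1 + δ + … + δ^1); loss: 14·δ^2/(1−δ).
No profitable deviation ⇔ 12(1−δ^2) ≤ 14·δ^2, i.e. δ^2 ≥ 12/(12+14) = 6/13.
Hence δ ≥ (6/13)^(1/2) ≈ 0.679.

0.679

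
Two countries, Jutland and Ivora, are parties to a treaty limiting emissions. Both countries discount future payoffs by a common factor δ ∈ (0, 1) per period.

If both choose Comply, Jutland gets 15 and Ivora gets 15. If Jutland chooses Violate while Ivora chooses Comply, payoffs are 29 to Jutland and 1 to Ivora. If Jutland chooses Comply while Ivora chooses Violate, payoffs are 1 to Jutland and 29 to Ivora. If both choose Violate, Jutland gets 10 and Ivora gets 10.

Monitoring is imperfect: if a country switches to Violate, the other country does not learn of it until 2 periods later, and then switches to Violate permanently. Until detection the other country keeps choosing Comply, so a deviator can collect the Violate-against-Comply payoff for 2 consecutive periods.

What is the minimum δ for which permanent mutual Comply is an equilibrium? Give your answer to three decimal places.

0.858

Deviating for the 2 undetected periods gains 29−15 = 14 per period over cooperation, then loses 15−10 = 5 per period forever once punishment starts.
Gain: 14(1 + δ + … + δ^1); loss: 5·δ^2/(1−δ).
No profitable deviation ⇔ 14(1−δ^2) ≤ 5·δ^2, i.e. δ^2 ≥ 14/(14+5) = 14/19.
Hence δ ≥ (14/19)^(1/2) ≈ 0.858.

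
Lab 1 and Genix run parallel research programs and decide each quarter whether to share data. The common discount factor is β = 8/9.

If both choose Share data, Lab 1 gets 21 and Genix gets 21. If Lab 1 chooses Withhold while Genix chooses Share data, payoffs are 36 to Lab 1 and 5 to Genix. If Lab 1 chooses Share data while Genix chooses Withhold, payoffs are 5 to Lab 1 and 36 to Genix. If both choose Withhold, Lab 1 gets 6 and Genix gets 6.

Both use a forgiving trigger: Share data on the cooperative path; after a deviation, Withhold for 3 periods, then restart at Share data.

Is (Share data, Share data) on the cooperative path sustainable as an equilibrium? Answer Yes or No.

IC: β+…+β^3 ≥ (36−21)/(21−6) = 1.
At β = 8/9: partial sum = 2.3813 ≥ 1.0000. Cooperation sustainable.

Yes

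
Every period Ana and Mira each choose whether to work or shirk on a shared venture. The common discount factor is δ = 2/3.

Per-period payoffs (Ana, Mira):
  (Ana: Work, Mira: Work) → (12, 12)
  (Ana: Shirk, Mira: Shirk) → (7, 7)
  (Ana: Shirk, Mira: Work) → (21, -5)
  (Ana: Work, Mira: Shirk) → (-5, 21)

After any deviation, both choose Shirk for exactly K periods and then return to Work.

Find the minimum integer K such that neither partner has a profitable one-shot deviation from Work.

6

No profitable deviation requires (12−7)(δ+…+δ^K) ≥ 21−12, i.e. δ+…+δ^K ≥ 9/5 ≈ 1.8000.
With δ = 2/3, the partial sums are K=1: 0.6667, K=2: 1.1111, K=3: 1.4074, K=4: 1.6049, K=5: 1.7366, K=6: 1.8244.
K = 6 is the first length at which the sum reaches 1.8000.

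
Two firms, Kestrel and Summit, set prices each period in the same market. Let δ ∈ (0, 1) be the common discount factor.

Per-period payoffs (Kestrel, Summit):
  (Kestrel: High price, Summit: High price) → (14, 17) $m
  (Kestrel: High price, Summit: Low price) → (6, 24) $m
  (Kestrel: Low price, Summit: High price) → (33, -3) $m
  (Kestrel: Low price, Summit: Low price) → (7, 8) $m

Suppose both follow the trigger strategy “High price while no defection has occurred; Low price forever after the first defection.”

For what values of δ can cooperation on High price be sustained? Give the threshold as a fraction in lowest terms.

19/26

Kestrel: cooperation gives 14 each period; deviation gives 33 once then 7 forever.
  14/(1−δ) ≥ 33 + 7δ/(1−δ) ⇒ δ ≥ 19/26.
Summit: cooperation gives 17 each period; deviation gives 24 once then 8 forever.
  δ ≥ 7/16.
Both must hold, so the binding constraint is Kestrel's: δ ≥ 19/26.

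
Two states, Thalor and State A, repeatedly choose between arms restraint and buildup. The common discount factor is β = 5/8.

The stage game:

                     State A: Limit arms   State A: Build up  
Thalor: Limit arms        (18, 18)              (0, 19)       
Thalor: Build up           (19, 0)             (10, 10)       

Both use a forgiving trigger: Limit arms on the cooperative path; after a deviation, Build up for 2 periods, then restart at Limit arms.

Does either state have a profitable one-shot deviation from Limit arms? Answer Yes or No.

No

A one-shot deviation gives 19 now, then 10 for 2 periods, then back to 18.
Gain from deviating: (19−18) today; loss: (18−10) in each of the next 2 periods.
No-deviation condition: (18−10)(β+…+β^2) ≥ 19−18, i.e. β+…+β^2 ≥ 1/8.
At β = 5/8: β+…+β^2 = 1.0156 ≥ 0.1250.
So cooperation is sustainable.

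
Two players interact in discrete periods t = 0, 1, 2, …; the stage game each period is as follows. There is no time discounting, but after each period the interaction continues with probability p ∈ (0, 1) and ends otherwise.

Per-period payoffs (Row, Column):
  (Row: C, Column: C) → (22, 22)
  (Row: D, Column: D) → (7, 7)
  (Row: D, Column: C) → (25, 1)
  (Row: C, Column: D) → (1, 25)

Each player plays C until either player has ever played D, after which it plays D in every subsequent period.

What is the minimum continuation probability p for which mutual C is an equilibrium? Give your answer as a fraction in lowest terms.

1/6

With no time discounting, the continuation probability p plays the role of the discount factor.
Grim-trigger IC: 22/(1−p) ≥ 25 + 7p/(1−p) ⇒ p ≥ (25−22)/(25−7) = 1/6.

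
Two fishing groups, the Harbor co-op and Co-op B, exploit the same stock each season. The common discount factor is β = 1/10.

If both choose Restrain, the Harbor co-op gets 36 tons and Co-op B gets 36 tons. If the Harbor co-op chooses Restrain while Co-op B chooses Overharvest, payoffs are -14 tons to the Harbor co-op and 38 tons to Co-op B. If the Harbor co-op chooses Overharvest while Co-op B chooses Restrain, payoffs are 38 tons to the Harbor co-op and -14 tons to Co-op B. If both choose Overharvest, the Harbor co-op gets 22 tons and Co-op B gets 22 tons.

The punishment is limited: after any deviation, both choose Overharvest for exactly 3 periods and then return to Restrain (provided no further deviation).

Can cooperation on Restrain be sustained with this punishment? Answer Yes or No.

No

Comparing payoff streams over the 4 periods until play realigns: cooperate → 36(1+β+…+β^3); deviate → 38 + 22(β+…+β^3).
Cooperation is sustained iff (36−22)(β+…+β^3) ≥ 38−36.
β+…+β^3 = 1/10·(1−(1/10)^3)/(1−1/10) = 0.1110, and (38−36)/(36−22) = 0.1429.
0.1110 < 0.1429, so cooperation is not sustainable.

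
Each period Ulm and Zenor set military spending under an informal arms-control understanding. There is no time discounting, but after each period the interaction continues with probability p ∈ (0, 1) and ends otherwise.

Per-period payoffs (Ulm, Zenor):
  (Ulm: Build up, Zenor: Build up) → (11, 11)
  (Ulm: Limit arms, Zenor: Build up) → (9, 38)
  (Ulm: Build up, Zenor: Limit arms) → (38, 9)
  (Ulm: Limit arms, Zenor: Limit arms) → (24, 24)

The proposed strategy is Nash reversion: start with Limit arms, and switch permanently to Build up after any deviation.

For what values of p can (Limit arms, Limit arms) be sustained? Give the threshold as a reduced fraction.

14/27

Expected cooperation value is 24 + p·24 + p²·24 + … = 24/(1−p); deviation gives 38 + p·11/(1−p).
24 ≥ 38(1−p) + 11p ⇒ 27p ≥ 14 ⇒ p ≥ 14/27.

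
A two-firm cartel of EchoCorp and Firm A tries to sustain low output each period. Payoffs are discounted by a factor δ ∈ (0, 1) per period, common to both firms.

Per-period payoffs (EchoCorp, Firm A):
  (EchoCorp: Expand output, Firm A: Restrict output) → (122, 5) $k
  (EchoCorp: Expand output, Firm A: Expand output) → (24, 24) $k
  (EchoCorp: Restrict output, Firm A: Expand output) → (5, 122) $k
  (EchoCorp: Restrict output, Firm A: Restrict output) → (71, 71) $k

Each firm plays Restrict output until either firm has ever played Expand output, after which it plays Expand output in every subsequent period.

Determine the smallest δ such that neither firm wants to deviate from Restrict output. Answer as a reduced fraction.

One-period gain from deviating is 122 − 71 = 51. The loss is 71 − 24 = 47 in every subsequent period, with present value 47·δ/(1−δ).
Deviation is unprofitable when 47·δ/(1−δ) ≥ 51, i.e. δ/(1−δ) ≥ 51/47.
Equivalently δ ≥ 51/(51+47) = 51/98.

51/98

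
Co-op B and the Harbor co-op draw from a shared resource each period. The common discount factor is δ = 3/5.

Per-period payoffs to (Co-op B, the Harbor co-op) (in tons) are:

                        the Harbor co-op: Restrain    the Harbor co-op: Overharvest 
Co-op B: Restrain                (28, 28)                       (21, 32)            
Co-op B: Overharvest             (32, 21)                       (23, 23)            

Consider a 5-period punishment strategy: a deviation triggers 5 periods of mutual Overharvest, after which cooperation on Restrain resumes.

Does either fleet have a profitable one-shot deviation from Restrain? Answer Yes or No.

No

IC: δ+…+δ^5 ≥ (32−28)/(28−23) = 4/5.
At δ = 3/5: partial sum = 1.3834 ≥ 0.8000. Cooperation sustainable.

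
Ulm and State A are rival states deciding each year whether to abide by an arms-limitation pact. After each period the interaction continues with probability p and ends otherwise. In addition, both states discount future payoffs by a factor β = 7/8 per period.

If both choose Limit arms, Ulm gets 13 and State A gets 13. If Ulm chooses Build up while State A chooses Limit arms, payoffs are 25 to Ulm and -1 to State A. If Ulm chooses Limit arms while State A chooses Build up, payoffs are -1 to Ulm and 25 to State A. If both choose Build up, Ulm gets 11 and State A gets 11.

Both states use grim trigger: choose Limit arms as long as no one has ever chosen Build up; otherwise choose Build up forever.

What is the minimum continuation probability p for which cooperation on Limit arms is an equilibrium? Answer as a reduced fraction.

48/49

With continuation probability p and discount β, the effective per-period discount factor is βp.
Grim-trigger IC: βp ≥ (25−13)/(25−11) = 6/7.
So p ≥ (6/7)/(7/8) = 48/49.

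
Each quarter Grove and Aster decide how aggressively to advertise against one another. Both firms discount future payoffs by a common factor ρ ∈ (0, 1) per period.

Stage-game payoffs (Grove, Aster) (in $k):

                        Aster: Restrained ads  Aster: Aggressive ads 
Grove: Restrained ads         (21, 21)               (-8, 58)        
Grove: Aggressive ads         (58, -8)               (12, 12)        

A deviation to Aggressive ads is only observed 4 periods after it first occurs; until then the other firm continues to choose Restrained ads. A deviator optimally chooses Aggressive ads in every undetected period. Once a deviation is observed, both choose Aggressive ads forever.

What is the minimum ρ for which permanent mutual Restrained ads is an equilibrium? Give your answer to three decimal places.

The best deviation is to choose Aggressive ads for all 4 undetected periods, earning 58 each, then 12 forever once detected.
Deviation value: 58(1−ρ^4)/(1−ρ) + 12ρ^4/(1−ρ); cooperation value: 21/(1−ρ).
IC: 21 ≥ 58(1−ρ^4) + 12ρ^4 = 58 − 46ρ^4.
So ρ^4 ≥ 37/46, giving ρ ≥ (37/46)^(1/4) ≈ 0.947.

0.947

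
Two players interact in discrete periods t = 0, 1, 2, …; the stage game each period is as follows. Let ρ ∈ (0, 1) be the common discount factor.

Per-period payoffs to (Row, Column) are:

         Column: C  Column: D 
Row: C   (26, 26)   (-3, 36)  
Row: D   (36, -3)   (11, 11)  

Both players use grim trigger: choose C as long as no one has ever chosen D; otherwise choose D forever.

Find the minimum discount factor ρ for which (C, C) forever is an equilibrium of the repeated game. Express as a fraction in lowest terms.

26/(1−ρ) ≥ 36 + 11ρ/(1−ρ)
26 ≥ 36 − 25ρ
ρ ≥ 10/25 = 2/5.

2/5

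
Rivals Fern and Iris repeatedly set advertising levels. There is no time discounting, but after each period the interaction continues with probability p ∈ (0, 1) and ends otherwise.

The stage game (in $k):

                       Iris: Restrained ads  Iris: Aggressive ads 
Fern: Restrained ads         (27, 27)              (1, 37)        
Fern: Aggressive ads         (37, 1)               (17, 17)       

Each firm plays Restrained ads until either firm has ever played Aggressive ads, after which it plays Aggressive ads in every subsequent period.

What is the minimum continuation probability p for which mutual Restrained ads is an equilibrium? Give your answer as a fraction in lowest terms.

1/2

With no time discounting, the continuation probability p plays the role of the discount factor.
Grim-trigger IC: 27/(1−p) ≥ 37 + 17p/(1−p) ⇒ p ≥ (37−27)/(37−17) = 1/2.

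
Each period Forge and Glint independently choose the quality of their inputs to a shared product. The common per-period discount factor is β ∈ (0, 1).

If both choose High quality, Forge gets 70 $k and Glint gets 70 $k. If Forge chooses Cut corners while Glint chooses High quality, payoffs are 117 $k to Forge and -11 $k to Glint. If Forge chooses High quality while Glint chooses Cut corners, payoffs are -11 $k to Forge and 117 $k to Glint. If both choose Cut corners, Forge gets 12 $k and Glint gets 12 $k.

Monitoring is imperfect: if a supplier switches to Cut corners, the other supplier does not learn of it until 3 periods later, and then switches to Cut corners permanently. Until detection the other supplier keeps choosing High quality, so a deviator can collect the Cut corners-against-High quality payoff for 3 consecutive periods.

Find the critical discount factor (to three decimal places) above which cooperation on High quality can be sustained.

0.765

A deviator earns 117 for 3 periods, then 12 forever; cooperating earns 70 forever. Multiplying the IC by (1−β):
70 ≥ 117(1−β^3) + 12β^3, so 105·β^3 ≥ 47 and β^3 ≥ 47/105.
β ≥ (47/105)^(1/3) ≈ 0.765.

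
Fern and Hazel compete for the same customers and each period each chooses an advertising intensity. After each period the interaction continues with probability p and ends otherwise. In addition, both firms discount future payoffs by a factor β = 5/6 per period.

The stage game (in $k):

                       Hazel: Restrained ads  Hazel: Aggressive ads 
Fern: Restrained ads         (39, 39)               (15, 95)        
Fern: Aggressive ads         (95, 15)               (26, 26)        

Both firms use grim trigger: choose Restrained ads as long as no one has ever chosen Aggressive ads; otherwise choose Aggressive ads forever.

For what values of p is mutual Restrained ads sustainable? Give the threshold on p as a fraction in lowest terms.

112/115

Expected continuation weight on next period's payoff is β·p = 5/6·p, which plays the role of the discount factor.
Cooperation requires 5/6·p ≥ (95−39)/(95−26) = 56/69, hence p ≥ 112/115.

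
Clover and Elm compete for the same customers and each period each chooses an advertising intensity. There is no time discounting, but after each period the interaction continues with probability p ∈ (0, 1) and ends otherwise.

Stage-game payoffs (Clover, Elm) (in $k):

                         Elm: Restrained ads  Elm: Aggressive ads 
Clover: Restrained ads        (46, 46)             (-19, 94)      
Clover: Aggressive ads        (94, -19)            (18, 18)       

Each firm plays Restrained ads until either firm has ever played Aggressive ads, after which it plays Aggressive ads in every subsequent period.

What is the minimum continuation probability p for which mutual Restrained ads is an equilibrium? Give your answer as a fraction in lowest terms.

With no time discounting, the continuation probability p plays the role of the discount factor.
Grim-trigger IC: 46/(1−p) ≥ 94 + 18p/(1−p) ⇒ p ≥ (94−46)/(94−18) = 12/19.

12/19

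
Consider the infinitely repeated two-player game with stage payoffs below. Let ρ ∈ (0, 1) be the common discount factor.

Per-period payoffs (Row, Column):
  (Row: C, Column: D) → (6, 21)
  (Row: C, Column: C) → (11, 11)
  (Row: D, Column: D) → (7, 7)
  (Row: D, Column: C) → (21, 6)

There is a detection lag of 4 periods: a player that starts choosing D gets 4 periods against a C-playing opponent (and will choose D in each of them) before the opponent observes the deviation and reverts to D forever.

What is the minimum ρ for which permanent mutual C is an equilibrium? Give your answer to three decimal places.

Deviating for the 4 undetected periods gains 21−11 = 10 per period over cooperation, then loses 11−7 = 4 per period forever once punishment starts.
Gain: 10(1 + ρ + … + ρ^3); loss: 4·ρ^4/(1−ρ).
No profitable deviation ⇔ 10(1−ρ^4) ≤ 4·ρ^4, i.e. ρ^4 ≥ 10/(10+4) = 5/7.
Hence ρ ≥ (5/7)^(1/4) ≈ 0.919.

0.919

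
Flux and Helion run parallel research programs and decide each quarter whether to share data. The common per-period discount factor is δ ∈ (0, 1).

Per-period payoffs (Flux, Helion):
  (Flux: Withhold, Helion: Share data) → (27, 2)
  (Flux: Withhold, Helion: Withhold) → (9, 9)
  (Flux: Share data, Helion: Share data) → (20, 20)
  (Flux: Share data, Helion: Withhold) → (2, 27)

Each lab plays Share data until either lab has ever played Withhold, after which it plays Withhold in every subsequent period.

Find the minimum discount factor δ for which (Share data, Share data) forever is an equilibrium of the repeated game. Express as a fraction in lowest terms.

7/18

Under grim trigger the critical discount factor is (T−C)/(T−P) with T = 27, C = 20, P = 9.
δ* = (27−20)/(27−9) = 7/18.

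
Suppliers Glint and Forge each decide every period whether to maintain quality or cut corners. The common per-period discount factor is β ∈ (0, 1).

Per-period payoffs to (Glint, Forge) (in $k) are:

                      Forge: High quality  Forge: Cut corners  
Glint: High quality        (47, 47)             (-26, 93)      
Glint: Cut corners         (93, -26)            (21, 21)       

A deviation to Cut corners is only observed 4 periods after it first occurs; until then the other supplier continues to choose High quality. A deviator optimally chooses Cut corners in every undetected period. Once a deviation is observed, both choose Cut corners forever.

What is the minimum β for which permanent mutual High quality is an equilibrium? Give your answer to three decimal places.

0.894

The best deviation is to choose Cut corners for all 4 undetected periods, earning 93 each, then 21 forever once detected.
Deviation value: 93(1−β^4)/(1−β) + 21β^4/(1−β); cooperation value: 47/(1−β).
IC: 47 ≥ 93(1−β^4) + 21β^4 = 93 − 72β^4.
So β^4 ≥ 46/72 = 23/36, giving β ≥ (23/36)^(1/4) ≈ 0.894.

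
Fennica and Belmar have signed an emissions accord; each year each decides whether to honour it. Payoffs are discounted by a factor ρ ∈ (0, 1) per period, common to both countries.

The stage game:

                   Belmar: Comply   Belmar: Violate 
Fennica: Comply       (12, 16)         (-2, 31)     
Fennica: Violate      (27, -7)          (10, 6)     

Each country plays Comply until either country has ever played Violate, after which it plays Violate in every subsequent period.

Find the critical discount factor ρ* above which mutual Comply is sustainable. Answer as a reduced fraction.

15/17

For Fennica: deviation gain 27−12 = 15, per-period punishment loss 12−10 = 2. IC gives ρ ≥ 15/17.
For Belmar: gain 15, loss 10 per period, so ρ ≥ 15/25 = 3/5.
The tighter constraint is Fennica's, so cooperation needs ρ ≥ 15/17.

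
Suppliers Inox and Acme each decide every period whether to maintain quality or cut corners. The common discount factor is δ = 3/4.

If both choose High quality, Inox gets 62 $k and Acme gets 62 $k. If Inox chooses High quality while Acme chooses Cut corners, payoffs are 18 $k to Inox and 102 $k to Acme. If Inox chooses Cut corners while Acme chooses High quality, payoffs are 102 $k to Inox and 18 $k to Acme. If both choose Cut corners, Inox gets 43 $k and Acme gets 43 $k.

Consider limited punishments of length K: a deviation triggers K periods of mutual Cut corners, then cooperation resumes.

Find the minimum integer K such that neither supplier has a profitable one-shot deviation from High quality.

5

IC: δ(1−δ^K)/(1−δ) ≥ (102−62)/(62−43) = 40/19.
With δ = 3/4: need 1 − δ^K ≥ 40/19·(1−3/4)/(3/4), i.e. δ^K ≤ 0.2982.
Since (3/4)^4 = 0.3164 and (3/4)^5 = 0.2373, the smallest such K is 5.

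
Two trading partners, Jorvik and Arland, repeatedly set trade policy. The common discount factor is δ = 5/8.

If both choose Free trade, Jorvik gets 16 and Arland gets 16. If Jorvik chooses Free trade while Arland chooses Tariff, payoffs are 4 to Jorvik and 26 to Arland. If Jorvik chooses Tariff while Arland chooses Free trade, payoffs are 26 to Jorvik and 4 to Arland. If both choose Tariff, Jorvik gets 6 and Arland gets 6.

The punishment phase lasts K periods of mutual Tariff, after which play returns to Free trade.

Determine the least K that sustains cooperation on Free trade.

2

Need Σ_{k=1}^{K} δ^k ≥ (26−16)/(16−6) = 1.0000 at δ = 5/8.
At K = 1 the sum is 0.6250 < 1.0000; at K = 2 it is 1.0156 ≥ 1.0000.
So the minimum punishment length is K = 2.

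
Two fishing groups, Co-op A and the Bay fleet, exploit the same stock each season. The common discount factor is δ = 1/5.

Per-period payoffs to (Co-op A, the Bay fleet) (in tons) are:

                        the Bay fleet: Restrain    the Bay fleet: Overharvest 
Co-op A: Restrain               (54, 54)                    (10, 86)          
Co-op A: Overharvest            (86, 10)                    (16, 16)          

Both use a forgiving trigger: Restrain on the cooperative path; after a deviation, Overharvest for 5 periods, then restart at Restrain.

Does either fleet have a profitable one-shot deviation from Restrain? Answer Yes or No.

Comparing payoff streams over the 6 periods until play realigns: cooperate → 54(1+δ+…+δ^5); deviate → 86 + 16(δ+…+δ^5).
Cooperation is sustained iff (54−16)(δ+…+δ^5) ≥ 86−54.
δ+…+δ^5 = 1/5·(1−(1/5)^5)/(1−1/5) = 0.2499, and (86−54)/(54−16) = 0.8421.
0.2499 < 0.8421, so cooperation is not sustainable.

Yes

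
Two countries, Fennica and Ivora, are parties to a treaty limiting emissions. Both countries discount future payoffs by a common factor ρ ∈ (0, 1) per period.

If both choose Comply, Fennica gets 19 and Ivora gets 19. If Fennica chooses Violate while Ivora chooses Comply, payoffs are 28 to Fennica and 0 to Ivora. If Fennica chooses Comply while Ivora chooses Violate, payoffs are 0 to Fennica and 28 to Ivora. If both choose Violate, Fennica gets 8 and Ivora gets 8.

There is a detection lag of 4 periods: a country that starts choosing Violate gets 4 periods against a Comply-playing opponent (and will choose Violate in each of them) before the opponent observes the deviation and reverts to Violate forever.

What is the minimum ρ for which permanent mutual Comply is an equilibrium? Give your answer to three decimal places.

Deviating for the 4 undetected periods gains 28−19 = 9 per period over cooperation, then loses 19−8 = 11 per period forever once punishment starts.
Gain: 9(1 + ρ + … + ρ^3); loss: 11·ρ^4/(1−ρ).
No profitable deviation ⇔ 9(1−ρ^4) ≤ 11·ρ^4, i.e. ρ^4 ≥ 9/(9+11) = 9/20.
Hence ρ ≥ (9/20)^(1/4) ≈ 0.819.

0.819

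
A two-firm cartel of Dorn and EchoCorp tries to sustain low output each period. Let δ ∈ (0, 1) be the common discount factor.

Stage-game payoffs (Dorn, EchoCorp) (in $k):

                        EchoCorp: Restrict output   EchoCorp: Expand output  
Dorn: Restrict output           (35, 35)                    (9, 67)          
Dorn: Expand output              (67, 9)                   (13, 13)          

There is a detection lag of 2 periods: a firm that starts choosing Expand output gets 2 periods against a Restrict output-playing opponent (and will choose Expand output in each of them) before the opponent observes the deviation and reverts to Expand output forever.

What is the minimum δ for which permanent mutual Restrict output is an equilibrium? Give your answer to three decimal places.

Deviating for the 2 undetected periods gains 67−35 = 32 per period over cooperation, then loses 35−13 = 22 per period forever once punishment starts.
Gain: 32(1 + δ + … + δ^1); loss: 22·δ^2/(1−δ).
No profitable deviation ⇔ 32(1−δ^2) ≤ 22·δ^2, i.e. δ^2 ≥ 32/(32+22) = 16/27.
Hence δ ≥ (16/27)^(1/2) ≈ 0.770.

0.770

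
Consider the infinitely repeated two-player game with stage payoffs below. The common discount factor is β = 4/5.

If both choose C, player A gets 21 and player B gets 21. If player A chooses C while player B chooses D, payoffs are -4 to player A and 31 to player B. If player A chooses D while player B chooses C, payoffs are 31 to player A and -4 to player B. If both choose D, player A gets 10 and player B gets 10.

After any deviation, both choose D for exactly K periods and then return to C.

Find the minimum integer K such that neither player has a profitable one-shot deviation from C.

2

IC: β(1−β^K)/(1−β) ≥ (31−21)/(21−10) = 10/11.
With β = 4/5: need 1 − β^K ≥ 10/11·(1−4/5)/(4/5), i.e. β^K ≤ 0.7727.
Since (4/5)^1 = 0.8000 and (4/5)^2 = 0.6400, the smallest such K is 2.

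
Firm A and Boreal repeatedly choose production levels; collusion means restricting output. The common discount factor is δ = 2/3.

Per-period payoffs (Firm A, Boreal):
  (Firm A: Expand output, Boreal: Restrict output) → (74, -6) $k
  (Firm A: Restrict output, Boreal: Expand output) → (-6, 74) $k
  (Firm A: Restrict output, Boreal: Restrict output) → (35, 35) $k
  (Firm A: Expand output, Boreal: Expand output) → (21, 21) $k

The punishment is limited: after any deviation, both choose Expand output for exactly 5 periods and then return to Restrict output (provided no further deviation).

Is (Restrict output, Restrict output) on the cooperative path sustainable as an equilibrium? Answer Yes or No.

Comparing payoff streams over the 6 periods until play realigns: cooperate → 35(1+δ+…+δ^5); deviate → 74 + 21(δ+…+δ^5).
Cooperation is sustained iff (35−21)(δ+…+δ^5) ≥ 74−35.
δ+…+δ^5 = 2/3·(1−(2/3)^5)/(1−2/3) = 1.7366, and (74−35)/(35−21) = 2.7857.
1.7366 < 2.7857, so cooperation is not sustainable.

No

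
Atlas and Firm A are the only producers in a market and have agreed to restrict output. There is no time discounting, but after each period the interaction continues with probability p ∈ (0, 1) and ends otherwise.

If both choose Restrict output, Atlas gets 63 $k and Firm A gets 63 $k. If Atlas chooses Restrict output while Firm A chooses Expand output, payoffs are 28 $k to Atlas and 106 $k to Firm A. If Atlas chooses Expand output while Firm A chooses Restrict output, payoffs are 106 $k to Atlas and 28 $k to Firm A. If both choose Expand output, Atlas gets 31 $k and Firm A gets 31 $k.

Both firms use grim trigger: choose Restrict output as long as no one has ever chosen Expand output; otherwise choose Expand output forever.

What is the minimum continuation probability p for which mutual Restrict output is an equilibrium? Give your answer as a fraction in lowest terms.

With no time discounting, the continuation probability p plays the role of the discount factor.
Grim-trigger IC: 63/(1−p) ≥ 106 + 31p/(1−p) ⇒ p ≥ (106−63)/(106−31) = 43/75.

43/75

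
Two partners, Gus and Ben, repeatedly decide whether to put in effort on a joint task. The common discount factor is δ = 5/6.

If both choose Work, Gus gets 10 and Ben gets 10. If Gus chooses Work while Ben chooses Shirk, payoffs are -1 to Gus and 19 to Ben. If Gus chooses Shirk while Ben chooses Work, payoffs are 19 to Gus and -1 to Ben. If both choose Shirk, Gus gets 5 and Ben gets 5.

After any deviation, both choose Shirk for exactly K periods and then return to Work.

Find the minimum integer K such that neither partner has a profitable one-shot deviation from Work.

Need Σ_{k=1}^{K} δ^k ≥ (19−10)/(10−5) = 1.8000 at δ = 5/6.
At K = 2 the sum is 1.5278 < 1.8000; at K = 3 it is 2.1065 ≥ 1.8000.
So the minimum punishment length is K = 3.

3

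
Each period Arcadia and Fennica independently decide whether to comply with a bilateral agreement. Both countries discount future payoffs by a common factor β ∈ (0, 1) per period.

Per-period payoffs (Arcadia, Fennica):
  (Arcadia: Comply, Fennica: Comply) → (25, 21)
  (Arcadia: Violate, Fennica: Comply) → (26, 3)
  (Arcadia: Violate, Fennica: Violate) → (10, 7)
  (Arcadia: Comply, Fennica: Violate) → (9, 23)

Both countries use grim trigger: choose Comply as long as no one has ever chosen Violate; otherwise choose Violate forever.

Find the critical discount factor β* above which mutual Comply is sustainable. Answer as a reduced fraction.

For Arcadia: deviation gain 26−25 = 1, per-period punishment loss 25−10 = 15. IC gives β ≥ 1/16.
For Fennica: gain 2, loss 14 per period, so β ≥ 2/16 = 1/8.
The tighter constraint is Fennica's, so cooperation needs β ≥ 1/8.

1/8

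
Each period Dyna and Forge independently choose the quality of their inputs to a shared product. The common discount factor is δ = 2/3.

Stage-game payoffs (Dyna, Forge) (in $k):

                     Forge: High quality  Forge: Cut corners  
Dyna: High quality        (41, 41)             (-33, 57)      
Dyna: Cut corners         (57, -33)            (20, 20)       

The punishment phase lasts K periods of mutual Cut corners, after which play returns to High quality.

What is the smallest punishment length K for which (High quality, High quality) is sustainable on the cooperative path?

2

IC: δ(1−δ^K)/(1−δ) ≥ (57−41)/(41−20) = 16/21.
With δ = 2/3: need 1 − δ^K ≥ 16/21·(1−2/3)/(2/3), i.e. δ^K ≤ 0.6190.
Since (2/3)^1 = 0.6667 and (2/3)^2 = 0.4444, the smallest such K is 2.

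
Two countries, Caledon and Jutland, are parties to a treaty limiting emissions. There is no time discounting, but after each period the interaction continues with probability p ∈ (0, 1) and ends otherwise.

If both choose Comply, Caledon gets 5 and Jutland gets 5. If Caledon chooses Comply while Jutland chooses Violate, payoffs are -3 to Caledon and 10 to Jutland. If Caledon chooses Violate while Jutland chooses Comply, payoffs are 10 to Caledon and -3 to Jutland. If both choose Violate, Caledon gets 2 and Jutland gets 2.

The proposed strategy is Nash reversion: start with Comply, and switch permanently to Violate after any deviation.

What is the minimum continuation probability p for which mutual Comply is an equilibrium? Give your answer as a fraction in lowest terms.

5/8

Expected cooperation value is 5 + p·5 + p²·5 + … = 5/(1−p); deviation gives 10 + p·2/(1−p).
5 ≥ 10(1−p) + 2p ⇒ 8p ≥ 5 ⇒ p ≥ 5/8.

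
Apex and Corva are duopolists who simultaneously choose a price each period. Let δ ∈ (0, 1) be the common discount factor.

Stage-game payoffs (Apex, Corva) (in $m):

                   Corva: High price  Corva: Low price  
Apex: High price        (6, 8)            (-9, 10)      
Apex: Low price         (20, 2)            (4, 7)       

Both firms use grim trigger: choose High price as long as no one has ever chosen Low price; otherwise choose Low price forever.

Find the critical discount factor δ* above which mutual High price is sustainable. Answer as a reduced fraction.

7/8

Apex's threshold: (20−6)/(20−4) = 7/8.
Corva's threshold: (10−8)/(10−7) = 2/3.
7/8 > 2/3, so Apex binds and δ* = 7/8.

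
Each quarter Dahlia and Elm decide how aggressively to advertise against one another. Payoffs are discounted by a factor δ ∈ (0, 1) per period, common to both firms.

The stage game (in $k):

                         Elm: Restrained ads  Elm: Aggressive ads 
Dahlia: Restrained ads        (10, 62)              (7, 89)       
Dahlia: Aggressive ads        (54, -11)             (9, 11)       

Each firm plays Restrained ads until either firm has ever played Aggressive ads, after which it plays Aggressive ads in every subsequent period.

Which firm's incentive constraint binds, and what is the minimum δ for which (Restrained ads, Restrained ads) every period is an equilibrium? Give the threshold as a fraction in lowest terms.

Dahlia; δ ≥ 44/45

Dahlia's threshold: (54−10)/(54−9) = 44/45.
Elm's threshold: (89−62)/(89−11) = 9/26.
44/45 > 9/26, so Dahlia binds and δ* = 44/45.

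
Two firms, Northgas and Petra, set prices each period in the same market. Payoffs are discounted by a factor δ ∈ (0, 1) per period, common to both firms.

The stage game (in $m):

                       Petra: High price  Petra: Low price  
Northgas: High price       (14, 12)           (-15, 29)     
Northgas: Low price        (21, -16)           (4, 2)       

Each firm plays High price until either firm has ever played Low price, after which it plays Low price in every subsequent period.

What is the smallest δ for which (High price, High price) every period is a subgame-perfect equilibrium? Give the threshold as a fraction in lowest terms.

Northgas's threshold: (21−14)/(21−4) = 7/17.
Petra's threshold: (29−12)/(29−2) = 17/27.
7/17 < 17/27, so Petra binds and δ* = 17/27.

17/27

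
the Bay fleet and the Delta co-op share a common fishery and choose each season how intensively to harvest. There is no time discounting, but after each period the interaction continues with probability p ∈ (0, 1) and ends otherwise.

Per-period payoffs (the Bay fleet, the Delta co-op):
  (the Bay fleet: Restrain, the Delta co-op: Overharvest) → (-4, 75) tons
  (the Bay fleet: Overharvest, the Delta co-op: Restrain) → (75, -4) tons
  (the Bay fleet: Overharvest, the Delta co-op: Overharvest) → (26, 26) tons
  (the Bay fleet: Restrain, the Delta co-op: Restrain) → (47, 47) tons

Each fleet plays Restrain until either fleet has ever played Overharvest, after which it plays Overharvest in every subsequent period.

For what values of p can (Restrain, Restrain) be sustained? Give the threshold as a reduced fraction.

With no time discounting, the continuation probability p plays the role of the discount factor.
Grim-trigger IC: 47/(1−p) ≥ 75 + 26p/(1−p) ⇒ p ≥ (75−47)/(75−26) = 4/7.

4/7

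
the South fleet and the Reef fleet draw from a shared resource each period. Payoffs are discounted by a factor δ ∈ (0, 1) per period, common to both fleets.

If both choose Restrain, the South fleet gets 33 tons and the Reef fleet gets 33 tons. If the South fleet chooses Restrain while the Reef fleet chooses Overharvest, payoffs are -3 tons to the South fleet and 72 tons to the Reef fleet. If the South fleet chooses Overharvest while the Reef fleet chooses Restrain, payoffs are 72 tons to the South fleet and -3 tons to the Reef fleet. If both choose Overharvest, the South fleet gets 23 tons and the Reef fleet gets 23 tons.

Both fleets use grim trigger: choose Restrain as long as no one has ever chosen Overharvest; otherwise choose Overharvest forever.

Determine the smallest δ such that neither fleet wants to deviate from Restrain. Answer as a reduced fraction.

39/49

Under grim trigger the critical discount factor is (T−C)/(T−P) with T = 72, C = 33, P = 23.
δ* = (72−33)/(72−23) = 39/49.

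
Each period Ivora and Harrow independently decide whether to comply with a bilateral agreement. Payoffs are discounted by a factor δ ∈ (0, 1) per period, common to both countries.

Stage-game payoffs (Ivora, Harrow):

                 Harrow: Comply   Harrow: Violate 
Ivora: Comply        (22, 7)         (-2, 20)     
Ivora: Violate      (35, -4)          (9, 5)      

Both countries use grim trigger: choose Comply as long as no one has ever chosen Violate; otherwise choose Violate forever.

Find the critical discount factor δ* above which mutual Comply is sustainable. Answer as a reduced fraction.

For Ivora: deviation gain 35−22 = 13, per-period punishment loss 22−9 = 13. IC gives δ ≥ 13/26 = 1/2.
For Harrow: gain 13, loss 2 per period, so δ ≥ 13/15.
The tighter constraint is Harrow's, so cooperation needs δ ≥ 13/15.

13/15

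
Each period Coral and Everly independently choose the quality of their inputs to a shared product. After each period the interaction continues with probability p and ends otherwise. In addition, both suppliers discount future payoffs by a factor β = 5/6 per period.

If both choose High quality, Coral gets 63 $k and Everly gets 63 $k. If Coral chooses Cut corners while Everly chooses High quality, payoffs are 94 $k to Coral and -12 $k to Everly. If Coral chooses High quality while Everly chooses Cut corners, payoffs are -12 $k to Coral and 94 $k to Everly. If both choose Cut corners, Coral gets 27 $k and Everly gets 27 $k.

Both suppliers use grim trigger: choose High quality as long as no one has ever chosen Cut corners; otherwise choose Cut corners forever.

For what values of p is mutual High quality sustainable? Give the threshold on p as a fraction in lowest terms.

Expected continuation weight on next period's payoff is β·p = 5/6·p, which plays the role of the discount factor.
Cooperation requires 5/6·p ≥ (94−63)/(94−27) = 31/67, hence p ≥ 186/335.

186/335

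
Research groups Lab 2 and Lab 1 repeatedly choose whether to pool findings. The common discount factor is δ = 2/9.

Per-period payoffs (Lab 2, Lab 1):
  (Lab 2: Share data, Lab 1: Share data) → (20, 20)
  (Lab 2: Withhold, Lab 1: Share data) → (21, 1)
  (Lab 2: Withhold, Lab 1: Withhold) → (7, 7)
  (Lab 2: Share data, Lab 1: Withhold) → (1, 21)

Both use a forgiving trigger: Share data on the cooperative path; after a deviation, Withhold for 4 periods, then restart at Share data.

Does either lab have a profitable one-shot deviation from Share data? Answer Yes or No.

No

A one-shot deviation gives 21 now, then 7 for 4 periods, then back to 20.
Gain from deviating: (21−20) today; loss: (20−7) in each of the next 4 periods.
No-deviation condition: (20−7)(δ+…+δ^4) ≥ 21−20, i.e. δ+…+δ^4 ≥ 1/13.
At δ = 2/9: δ+…+δ^4 = 0.2850 ≥ 0.0769.
So cooperation is sustainable.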